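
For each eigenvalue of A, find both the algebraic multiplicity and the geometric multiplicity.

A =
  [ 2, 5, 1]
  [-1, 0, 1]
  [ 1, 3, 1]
λ = 1: alg = 3, geom = 1

Step 1 — factor the characteristic polynomial to read off the algebraic multiplicities:
  χ_A(x) = (x - 1)^3

Step 2 — compute geometric multiplicities via the rank-nullity identity g(λ) = n − rank(A − λI):
  rank(A − (1)·I) = 2, so dim ker(A − (1)·I) = n − 2 = 1

Summary:
  λ = 1: algebraic multiplicity = 3, geometric multiplicity = 1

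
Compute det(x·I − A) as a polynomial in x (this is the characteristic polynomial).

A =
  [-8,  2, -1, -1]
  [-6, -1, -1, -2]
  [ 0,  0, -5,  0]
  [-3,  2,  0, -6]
x^4 + 20*x^3 + 150*x^2 + 500*x + 625

Expanding det(x·I − A) (e.g. by cofactor expansion or by noting that A is similar to its Jordan form J, which has the same characteristic polynomial as A) gives
  χ_A(x) = x^4 + 20*x^3 + 150*x^2 + 500*x + 625
which factors as (x + 5)^4. The eigenvalues (with algebraic multiplicities) are λ = -5 with multiplicity 4.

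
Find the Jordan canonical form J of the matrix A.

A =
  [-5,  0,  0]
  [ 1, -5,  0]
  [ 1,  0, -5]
J_2(-5) ⊕ J_1(-5)

The characteristic polynomial is
  det(x·I − A) = x^3 + 15*x^2 + 75*x + 125 = (x + 5)^3

Eigenvalues and multiplicities (the geometric multiplicity of λ is n − rank(A − λI), which equals the number of Jordan blocks for λ):
  λ = -5: algebraic multiplicity = 3, geometric multiplicity = 2

Determining the block sizes for each eigenvalue:
  λ = -5: 2 blocks summing to 3 forces exactly one block of size 2 and the rest size 1 → block sizes [2, 1]

Assembling the blocks gives a Jordan form
J =
  [-5,  1,  0]
  [ 0, -5,  0]
  [ 0,  0, -5]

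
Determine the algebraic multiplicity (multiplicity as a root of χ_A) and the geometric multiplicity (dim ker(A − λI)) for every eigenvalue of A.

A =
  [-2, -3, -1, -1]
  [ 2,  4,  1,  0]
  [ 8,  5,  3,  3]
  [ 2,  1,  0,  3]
λ = 2: alg = 4, geom = 2

Step 1 — factor the characteristic polynomial to read off the algebraic multiplicities:
  χ_A(x) = (x - 2)^4

Step 2 — compute geometric multiplicities via the rank-nullity identity g(λ) = n − rank(A − λI):
  rank(A − (2)·I) = 2, so dim ker(A − (2)·I) = n − 2 = 2

Summary:
  λ = 2: algebraic multiplicity = 4, geometric multiplicity = 2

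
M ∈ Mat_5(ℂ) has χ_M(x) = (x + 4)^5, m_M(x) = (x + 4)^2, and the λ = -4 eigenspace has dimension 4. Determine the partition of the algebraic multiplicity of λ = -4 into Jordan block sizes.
Block sizes for λ = -4: [2, 1, 1, 1]

Step 1 — from the characteristic polynomial, algebraic multiplicity of λ = -4 is 5. From dim ker(M − (-4)·I) = 4, there are exactly 4 Jordan blocks for λ = -4.
Step 2 — from the minimal polynomial, the factor (x + 4)^2 tells us the largest block for λ = -4 has size 2.
Step 3 — with total size 5, 4 blocks, and largest block 2, the block sizes (in nonincreasing order) are [2, 1, 1, 1].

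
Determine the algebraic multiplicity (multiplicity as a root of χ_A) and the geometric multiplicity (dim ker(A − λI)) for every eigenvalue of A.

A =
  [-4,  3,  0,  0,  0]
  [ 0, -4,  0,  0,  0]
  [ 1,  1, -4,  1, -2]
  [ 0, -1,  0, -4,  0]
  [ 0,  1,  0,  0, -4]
λ = -4: alg = 5, geom = 3

Step 1 — factor the characteristic polynomial to read off the algebraic multiplicities:
  χ_A(x) = (x + 4)^5

Step 2 — compute geometric multiplicities via the rank-nullity identity g(λ) = n − rank(A − λI):
  rank(A − (-4)·I) = 2, so dim ker(A − (-4)·I) = n − 2 = 3

Summary:
  λ = -4: algebraic multiplicity = 5, geometric multiplicity = 3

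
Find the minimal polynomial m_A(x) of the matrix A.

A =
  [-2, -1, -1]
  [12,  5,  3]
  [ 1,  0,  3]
x^3 - 6*x^2 + 12*x - 8

The characteristic polynomial is χ_A(x) = (x - 2)^3, so the eigenvalues are known. The minimal polynomial is
  m_A(x) = Π_λ (x − λ)^{k_λ}
where k_λ is the size of the *largest* Jordan block for λ (equivalently, the smallest k with (A − λI)^k v = 0 for every generalised eigenvector v of λ).

  λ = 2: largest Jordan block has size 3, contributing (x − 2)^3

So m_A(x) = (x - 2)^3 = x^3 - 6*x^2 + 12*x - 8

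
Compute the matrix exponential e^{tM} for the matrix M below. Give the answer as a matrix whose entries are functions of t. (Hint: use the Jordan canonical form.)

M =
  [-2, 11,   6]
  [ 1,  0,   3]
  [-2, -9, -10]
e^{tM} =
  [3*t^2*exp(-4*t)/2 + 2*t*exp(-4*t) + exp(-4*t), 6*t^2*exp(-4*t) + 11*t*exp(-4*t), 9*t^2*exp(-4*t)/2 + 6*t*exp(-4*t)]
  [t*exp(-4*t), 4*t*exp(-4*t) + exp(-4*t), 3*t*exp(-4*t)]
  [-t^2*exp(-4*t)/2 - 2*t*exp(-4*t), -2*t^2*exp(-4*t) - 9*t*exp(-4*t), -3*t^2*exp(-4*t)/2 - 6*t*exp(-4*t) + exp(-4*t)]

Strategy: write M = P · J · P⁻¹ where J is a Jordan canonical form, so e^{tM} = P · e^{tJ} · P⁻¹, and e^{tJ} can be computed block-by-block.

M has Jordan form
J =
  [-4,  1,  0]
  [ 0, -4,  1]
  [ 0,  0, -4]
(up to reordering of blocks).

Per-block formulas:
  For a 3×3 Jordan block J_3(-4): exp(t · J_3(-4)) = e^(-4t)·(I + t·N + (t^2/2)·N^2), where N is the 3×3 nilpotent shift.

After assembling e^{tJ} and conjugating by P, we get:

e^{tM} =
  [3*t^2*exp(-4*t)/2 + 2*t*exp(-4*t) + exp(-4*t), 6*t^2*exp(-4*t) + 11*t*exp(-4*t), 9*t^2*exp(-4*t)/2 + 6*t*exp(-4*t)]
  [t*exp(-4*t), 4*t*exp(-4*t) + exp(-4*t), 3*t*exp(-4*t)]
  [-t^2*exp(-4*t)/2 - 2*t*exp(-4*t), -2*t^2*exp(-4*t) - 9*t*exp(-4*t), -3*t^2*exp(-4*t)/2 - 6*t*exp(-4*t) + exp(-4*t)]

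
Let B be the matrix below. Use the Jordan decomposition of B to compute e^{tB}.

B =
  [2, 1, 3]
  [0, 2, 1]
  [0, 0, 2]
e^{tB} =
  [exp(2*t), t*exp(2*t), t^2*exp(2*t)/2 + 3*t*exp(2*t)]
  [0, exp(2*t), t*exp(2*t)]
  [0, 0, exp(2*t)]

Strategy: write B = P · J · P⁻¹ where J is a Jordan canonical form, so e^{tB} = P · e^{tJ} · P⁻¹, and e^{tJ} can be computed block-by-block.

B has Jordan form
J =
  [2, 1, 0]
  [0, 2, 1]
  [0, 0, 2]
(up to reordering of blocks).

Per-block formulas:
  For a 3×3 Jordan block J_3(2): exp(t · J_3(2)) = e^(2t)·(I + t·N + (t^2/2)·N^2), where N is the 3×3 nilpotent shift.

After assembling e^{tJ} and conjugating by P, we get:

e^{tB} =
  [exp(2*t), t*exp(2*t), t^2*exp(2*t)/2 + 3*t*exp(2*t)]
  [0, exp(2*t), t*exp(2*t)]
  [0, 0, exp(2*t)]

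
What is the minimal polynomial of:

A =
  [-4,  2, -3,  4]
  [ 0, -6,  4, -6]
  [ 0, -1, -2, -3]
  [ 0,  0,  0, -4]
x^3 + 12*x^2 + 48*x + 64

The characteristic polynomial is χ_A(x) = (x + 4)^4, so the eigenvalues are known. The minimal polynomial is
  m_A(x) = Π_λ (x − λ)^{k_λ}
where k_λ is the size of the *largest* Jordan block for λ (equivalently, the smallest k with (A − λI)^k v = 0 for every generalised eigenvector v of λ).

  λ = -4: largest Jordan block has size 3, contributing (x + 4)^3

So m_A(x) = (x + 4)^3 = x^3 + 12*x^2 + 48*x + 64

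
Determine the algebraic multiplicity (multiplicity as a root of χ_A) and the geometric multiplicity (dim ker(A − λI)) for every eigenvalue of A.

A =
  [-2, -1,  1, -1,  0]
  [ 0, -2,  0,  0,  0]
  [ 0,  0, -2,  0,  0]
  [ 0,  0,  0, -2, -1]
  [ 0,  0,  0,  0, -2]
λ = -2: alg = 5, geom = 3

Step 1 — factor the characteristic polynomial to read off the algebraic multiplicities:
  χ_A(x) = (x + 2)^5

Step 2 — compute geometric multiplicities via the rank-nullity identity g(λ) = n − rank(A − λI):
  rank(A − (-2)·I) = 2, so dim ker(A − (-2)·I) = n − 2 = 3

Summary:
  λ = -2: algebraic multiplicity = 5, geometric multiplicity = 3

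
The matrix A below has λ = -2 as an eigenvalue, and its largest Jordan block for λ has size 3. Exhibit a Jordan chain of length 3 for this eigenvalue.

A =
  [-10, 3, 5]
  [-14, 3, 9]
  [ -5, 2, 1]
A Jordan chain for λ = -2 of length 3:
v_1 = (-3, -3, -3)ᵀ
v_2 = (-8, -14, -5)ᵀ
v_3 = (1, 0, 0)ᵀ

Let N = A − (-2)·I. We want v_3 with N^3 v_3 = 0 but N^2 v_3 ≠ 0; then v_{j-1} := N · v_j for j = 3, …, 2.

Pick v_3 = (1, 0, 0)ᵀ.
Then v_2 = N · v_3 = (-8, -14, -5)ᵀ.
Then v_1 = N · v_2 = (-3, -3, -3)ᵀ.

Sanity check: (A − (-2)·I) v_1 = (0, 0, 0)ᵀ = 0. ✓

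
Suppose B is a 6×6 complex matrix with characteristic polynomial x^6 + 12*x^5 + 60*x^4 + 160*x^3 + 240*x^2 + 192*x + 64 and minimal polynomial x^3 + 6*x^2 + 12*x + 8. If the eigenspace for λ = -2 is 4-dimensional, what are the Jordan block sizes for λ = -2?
Block sizes for λ = -2: [3, 1, 1, 1]

Step 1 — from the characteristic polynomial, algebraic multiplicity of λ = -2 is 6. From dim ker(B − (-2)·I) = 4, there are exactly 4 Jordan blocks for λ = -2.
Step 2 — from the minimal polynomial, the factor (x + 2)^3 tells us the largest block for λ = -2 has size 3.
Step 3 — with total size 6, 4 blocks, and largest block 3, the block sizes (in nonincreasing order) are [3, 1, 1, 1].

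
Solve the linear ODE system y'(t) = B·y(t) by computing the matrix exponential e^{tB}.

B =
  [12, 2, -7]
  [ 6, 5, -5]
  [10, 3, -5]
e^{tB} =
  [3*t^2*exp(4*t) + 8*t*exp(4*t) + exp(4*t), -3*t^2*exp(4*t)/2 + 2*t*exp(4*t), -3*t^2*exp(4*t)/2 - 7*t*exp(4*t)]
  [2*t^2*exp(4*t) + 6*t*exp(4*t), -t^2*exp(4*t) + t*exp(4*t) + exp(4*t), -t^2*exp(4*t) - 5*t*exp(4*t)]
  [4*t^2*exp(4*t) + 10*t*exp(4*t), -2*t^2*exp(4*t) + 3*t*exp(4*t), -2*t^2*exp(4*t) - 9*t*exp(4*t) + exp(4*t)]

Strategy: write B = P · J · P⁻¹ where J is a Jordan canonical form, so e^{tB} = P · e^{tJ} · P⁻¹, and e^{tJ} can be computed block-by-block.

B has Jordan form
J =
  [4, 1, 0]
  [0, 4, 1]
  [0, 0, 4]
(up to reordering of blocks).

Per-block formulas:
  For a 3×3 Jordan block J_3(4): exp(t · J_3(4)) = e^(4t)·(I + t·N + (t^2/2)·N^2), where N is the 3×3 nilpotent shift.

After assembling e^{tJ} and conjugating by P, we get:

e^{tB} =
  [3*t^2*exp(4*t) + 8*t*exp(4*t) + exp(4*t), -3*t^2*exp(4*t)/2 + 2*t*exp(4*t), -3*t^2*exp(4*t)/2 - 7*t*exp(4*t)]
  [2*t^2*exp(4*t) + 6*t*exp(4*t), -t^2*exp(4*t) + t*exp(4*t) + exp(4*t), -t^2*exp(4*t) - 5*t*exp(4*t)]
  [4*t^2*exp(4*t) + 10*t*exp(4*t), -2*t^2*exp(4*t) + 3*t*exp(4*t), -2*t^2*exp(4*t) - 9*t*exp(4*t) + exp(4*t)]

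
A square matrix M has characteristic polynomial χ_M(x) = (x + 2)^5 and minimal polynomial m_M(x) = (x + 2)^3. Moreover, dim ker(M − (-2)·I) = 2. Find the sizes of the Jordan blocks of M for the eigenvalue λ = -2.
Block sizes for λ = -2: [3, 2]

Step 1 — from the characteristic polynomial, algebraic multiplicity of λ = -2 is 5. From dim ker(M − (-2)·I) = 2, there are exactly 2 Jordan blocks for λ = -2.
Step 2 — from the minimal polynomial, the factor (x + 2)^3 tells us the largest block for λ = -2 has size 3.
Step 3 — with total size 5, 2 blocks, and largest block 3, the block sizes (in nonincreasing order) are [3, 2].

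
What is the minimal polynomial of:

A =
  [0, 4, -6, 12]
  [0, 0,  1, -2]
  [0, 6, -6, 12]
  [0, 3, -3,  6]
x^3

The characteristic polynomial is χ_A(x) = x^4, so the eigenvalues are known. The minimal polynomial is
  m_A(x) = Π_λ (x − λ)^{k_λ}
where k_λ is the size of the *largest* Jordan block for λ (equivalently, the smallest k with (A − λI)^k v = 0 for every generalised eigenvector v of λ).

  λ = 0: largest Jordan block has size 3, contributing (x − 0)^3

So m_A(x) = x^3 = x^3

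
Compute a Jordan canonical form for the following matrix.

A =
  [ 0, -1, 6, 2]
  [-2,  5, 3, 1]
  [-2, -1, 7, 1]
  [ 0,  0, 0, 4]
J_3(4) ⊕ J_1(4)

The characteristic polynomial is
  det(x·I − A) = x^4 - 16*x^3 + 96*x^2 - 256*x + 256 = (x - 4)^4

Eigenvalues and multiplicities (the geometric multiplicity of λ is n − rank(A − λI), which equals the number of Jordan blocks for λ):
  λ = 4: algebraic multiplicity = 4, geometric multiplicity = 2

Determining the block sizes for each eigenvalue:
  λ = 4: with am = 4 and gm = 2, the partition is not yet determined (e.g. several partitions of 4 into 2 parts exist). Let N = A − (4)·I. Computing rank(N^1) = 2, rank(N^2) = 1, rank(N^3) = 0; the number of blocks of size ≥ j is rank(N^{j−1}) − rank(N^j), giving [2, 1, 1]. So we have 1 block(s) of size 3, 1 block(s) of size 1 → block sizes [3, 1]

Assembling the blocks gives a Jordan form
J =
  [4, 1, 0, 0]
  [0, 4, 1, 0]
  [0, 0, 4, 0]
  [0, 0, 0, 4]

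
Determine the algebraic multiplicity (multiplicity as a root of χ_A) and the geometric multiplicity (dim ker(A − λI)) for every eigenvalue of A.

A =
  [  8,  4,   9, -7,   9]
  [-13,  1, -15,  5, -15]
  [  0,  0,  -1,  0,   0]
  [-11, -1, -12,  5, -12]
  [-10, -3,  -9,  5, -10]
λ = -1: alg = 3, geom = 2; λ = 3: alg = 2, geom = 1

Step 1 — factor the characteristic polynomial to read off the algebraic multiplicities:
  χ_A(x) = (x - 3)^2*(x + 1)^3

Step 2 — compute geometric multiplicities via the rank-nullity identity g(λ) = n − rank(A − λI):
  rank(A − (-1)·I) = 3, so dim ker(A − (-1)·I) = n − 3 = 2
  rank(A − (3)·I) = 4, so dim ker(A − (3)·I) = n − 4 = 1

Summary:
  λ = -1: algebraic multiplicity = 3, geometric multiplicity = 2
  λ = 3: algebraic multiplicity = 2, geometric multiplicity = 1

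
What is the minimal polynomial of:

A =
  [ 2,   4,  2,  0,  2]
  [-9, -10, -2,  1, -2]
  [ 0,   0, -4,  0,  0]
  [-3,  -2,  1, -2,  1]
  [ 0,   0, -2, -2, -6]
x^3 + 12*x^2 + 48*x + 64

The characteristic polynomial is χ_A(x) = (x + 4)^5, so the eigenvalues are known. The minimal polynomial is
  m_A(x) = Π_λ (x − λ)^{k_λ}
where k_λ is the size of the *largest* Jordan block for λ (equivalently, the smallest k with (A − λI)^k v = 0 for every generalised eigenvector v of λ).

  λ = -4: largest Jordan block has size 3, contributing (x + 4)^3

So m_A(x) = (x + 4)^3 = x^3 + 12*x^2 + 48*x + 64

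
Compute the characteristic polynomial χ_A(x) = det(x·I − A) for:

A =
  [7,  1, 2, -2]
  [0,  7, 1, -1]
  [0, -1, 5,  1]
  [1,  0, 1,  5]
x^4 - 24*x^3 + 216*x^2 - 864*x + 1296

Expanding det(x·I − A) (e.g. by cofactor expansion or by noting that A is similar to its Jordan form J, which has the same characteristic polynomial as A) gives
  χ_A(x) = x^4 - 24*x^3 + 216*x^2 - 864*x + 1296
which factors as (x - 6)^4. The eigenvalues (with algebraic multiplicities) are λ = 6 with multiplicity 4.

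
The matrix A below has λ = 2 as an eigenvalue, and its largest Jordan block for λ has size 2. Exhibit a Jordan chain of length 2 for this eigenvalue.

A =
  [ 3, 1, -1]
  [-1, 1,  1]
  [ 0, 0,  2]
A Jordan chain for λ = 2 of length 2:
v_1 = (1, -1, 0)ᵀ
v_2 = (1, 0, 0)ᵀ

Let N = A − (2)·I. We want v_2 with N^2 v_2 = 0 but N^1 v_2 ≠ 0; then v_{j-1} := N · v_j for j = 2, …, 2.

Pick v_2 = (1, 0, 0)ᵀ.
Then v_1 = N · v_2 = (1, -1, 0)ᵀ.

Sanity check: (A − (2)·I) v_1 = (0, 0, 0)ᵀ = 0. ✓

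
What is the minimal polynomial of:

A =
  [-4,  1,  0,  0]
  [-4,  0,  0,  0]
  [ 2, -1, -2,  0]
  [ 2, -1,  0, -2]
x^2 + 4*x + 4

The characteristic polynomial is χ_A(x) = (x + 2)^4, so the eigenvalues are known. The minimal polynomial is
  m_A(x) = Π_λ (x − λ)^{k_λ}
where k_λ is the size of the *largest* Jordan block for λ (equivalently, the smallest k with (A − λI)^k v = 0 for every generalised eigenvector v of λ).

  λ = -2: largest Jordan block has size 2, contributing (x + 2)^2

So m_A(x) = (x + 2)^2 = x^2 + 4*x + 4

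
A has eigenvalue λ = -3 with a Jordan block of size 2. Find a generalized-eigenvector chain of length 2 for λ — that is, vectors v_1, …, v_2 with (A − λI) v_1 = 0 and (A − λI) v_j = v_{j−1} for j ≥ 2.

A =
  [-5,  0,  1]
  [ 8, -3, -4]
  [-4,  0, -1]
A Jordan chain for λ = -3 of length 2:
v_1 = (-2, 8, -4)ᵀ
v_2 = (1, 0, 0)ᵀ

Let N = A − (-3)·I. We want v_2 with N^2 v_2 = 0 but N^1 v_2 ≠ 0; then v_{j-1} := N · v_j for j = 2, …, 2.

Pick v_2 = (1, 0, 0)ᵀ.
Then v_1 = N · v_2 = (-2, 8, -4)ᵀ.

Sanity check: (A − (-3)·I) v_1 = (0, 0, 0)ᵀ = 0. ✓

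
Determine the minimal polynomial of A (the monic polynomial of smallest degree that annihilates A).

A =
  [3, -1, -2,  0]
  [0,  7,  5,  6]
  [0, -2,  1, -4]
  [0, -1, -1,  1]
x^3 - 9*x^2 + 27*x - 27

The characteristic polynomial is χ_A(x) = (x - 3)^4, so the eigenvalues are known. The minimal polynomial is
  m_A(x) = Π_λ (x − λ)^{k_λ}
where k_λ is the size of the *largest* Jordan block for λ (equivalently, the smallest k with (A − λI)^k v = 0 for every generalised eigenvector v of λ).

  λ = 3: largest Jordan block has size 3, contributing (x − 3)^3

So m_A(x) = (x - 3)^3 = x^3 - 9*x^2 + 27*x - 27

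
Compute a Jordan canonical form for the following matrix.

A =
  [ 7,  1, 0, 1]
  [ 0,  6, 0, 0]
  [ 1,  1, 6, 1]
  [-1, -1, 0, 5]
J_2(6) ⊕ J_1(6) ⊕ J_1(6)

The characteristic polynomial is
  det(x·I − A) = x^4 - 24*x^3 + 216*x^2 - 864*x + 1296 = (x - 6)^4

Eigenvalues and multiplicities (the geometric multiplicity of λ is n − rank(A − λI), which equals the number of Jordan blocks for λ):
  λ = 6: algebraic multiplicity = 4, geometric multiplicity = 3

Determining the block sizes for each eigenvalue:
  λ = 6: 3 blocks summing to 4 forces exactly one block of size 2 and the rest size 1 → block sizes [2, 1, 1]

Assembling the blocks gives a Jordan form
J =
  [6, 1, 0, 0]
  [0, 6, 0, 0]
  [0, 0, 6, 0]
  [0, 0, 0, 6]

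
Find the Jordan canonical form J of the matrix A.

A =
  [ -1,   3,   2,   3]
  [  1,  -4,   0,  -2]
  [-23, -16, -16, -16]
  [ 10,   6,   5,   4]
J_3(-5) ⊕ J_1(-2)

The characteristic polynomial is
  det(x·I − A) = x^4 + 17*x^3 + 105*x^2 + 275*x + 250 = (x + 2)*(x + 5)^3

Eigenvalues and multiplicities (the geometric multiplicity of λ is n − rank(A − λI), which equals the number of Jordan blocks for λ):
  λ = -5: algebraic multiplicity = 3, geometric multiplicity = 1
  λ = -2: algebraic multiplicity = 1, geometric multiplicity = 1

Determining the block sizes for each eigenvalue:
  λ = -5: one block (gm = 1), so the single block has size am = 3 → block sizes [3]
  λ = -2: one block (gm = 1), so the single block has size am = 1 → block sizes [1]

Assembling the blocks gives a Jordan form
J =
  [-5,  1,  0,  0]
  [ 0, -5,  1,  0]
  [ 0,  0, -5,  0]
  [ 0,  0,  0, -2]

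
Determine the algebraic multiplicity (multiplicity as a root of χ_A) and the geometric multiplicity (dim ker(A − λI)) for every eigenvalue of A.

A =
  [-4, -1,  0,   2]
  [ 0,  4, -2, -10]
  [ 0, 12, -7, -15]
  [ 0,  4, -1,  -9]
λ = -4: alg = 4, geom = 2

Step 1 — factor the characteristic polynomial to read off the algebraic multiplicities:
  χ_A(x) = (x + 4)^4

Step 2 — compute geometric multiplicities via the rank-nullity identity g(λ) = n − rank(A − λI):
  rank(A − (-4)·I) = 2, so dim ker(A − (-4)·I) = n − 2 = 2

Summary:
  λ = -4: algebraic multiplicity = 4, geometric multiplicity = 2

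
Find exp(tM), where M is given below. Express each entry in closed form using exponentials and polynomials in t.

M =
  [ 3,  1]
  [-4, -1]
e^{tM} =
  [2*t*exp(t) + exp(t), t*exp(t)]
  [-4*t*exp(t), -2*t*exp(t) + exp(t)]

Strategy: write M = P · J · P⁻¹ where J is a Jordan canonical form, so e^{tM} = P · e^{tJ} · P⁻¹, and e^{tJ} can be computed block-by-block.

M has Jordan form
J =
  [1, 1]
  [0, 1]
(up to reordering of blocks).

Per-block formulas:
  For a 2×2 Jordan block J_2(1): exp(t · J_2(1)) = e^(1t)·(I + t·N), where N is the 2×2 nilpotent shift.

After assembling e^{tJ} and conjugating by P, we get:

e^{tM} =
  [2*t*exp(t) + exp(t), t*exp(t)]
  [-4*t*exp(t), -2*t*exp(t) + exp(t)]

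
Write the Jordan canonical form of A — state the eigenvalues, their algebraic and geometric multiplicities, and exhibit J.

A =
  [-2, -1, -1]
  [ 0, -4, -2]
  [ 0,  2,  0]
J_2(-2) ⊕ J_1(-2)

The characteristic polynomial is
  det(x·I − A) = x^3 + 6*x^2 + 12*x + 8 = (x + 2)^3

Eigenvalues and multiplicities (the geometric multiplicity of λ is n − rank(A − λI), which equals the number of Jordan blocks for λ):
  λ = -2: algebraic multiplicity = 3, geometric multiplicity = 2

Determining the block sizes for each eigenvalue:
  λ = -2: 2 blocks summing to 3 forces exactly one block of size 2 and the rest size 1 → block sizes [2, 1]

Assembling the blocks gives a Jordan form
J =
  [-2,  1,  0]
  [ 0, -2,  0]
  [ 0,  0, -2]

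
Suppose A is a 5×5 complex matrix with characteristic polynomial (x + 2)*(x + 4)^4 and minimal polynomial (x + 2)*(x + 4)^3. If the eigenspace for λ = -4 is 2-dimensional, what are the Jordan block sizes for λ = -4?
Block sizes for λ = -4: [3, 1]

Step 1 — from the characteristic polynomial, algebraic multiplicity of λ = -4 is 4. From dim ker(A − (-4)·I) = 2, there are exactly 2 Jordan blocks for λ = -4.
Step 2 — from the minimal polynomial, the factor (x + 4)^3 tells us the largest block for λ = -4 has size 3.
Step 3 — with total size 4, 2 blocks, and largest block 3, the block sizes (in nonincreasing order) are [3, 1].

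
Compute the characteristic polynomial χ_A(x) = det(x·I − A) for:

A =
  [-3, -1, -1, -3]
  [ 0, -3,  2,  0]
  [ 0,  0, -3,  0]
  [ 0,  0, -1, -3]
x^4 + 12*x^3 + 54*x^2 + 108*x + 81

Expanding det(x·I − A) (e.g. by cofactor expansion or by noting that A is similar to its Jordan form J, which has the same characteristic polynomial as A) gives
  χ_A(x) = x^4 + 12*x^3 + 54*x^2 + 108*x + 81
which factors as (x + 3)^4. The eigenvalues (with algebraic multiplicities) are λ = -3 with multiplicity 4.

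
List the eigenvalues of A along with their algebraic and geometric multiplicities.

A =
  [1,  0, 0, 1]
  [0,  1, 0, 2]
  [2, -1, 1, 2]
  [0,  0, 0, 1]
λ = 1: alg = 4, geom = 2

Step 1 — factor the characteristic polynomial to read off the algebraic multiplicities:
  χ_A(x) = (x - 1)^4

Step 2 — compute geometric multiplicities via the rank-nullity identity g(λ) = n − rank(A − λI):
  rank(A − (1)·I) = 2, so dim ker(A − (1)·I) = n − 2 = 2

Summary:
  λ = 1: algebraic multiplicity = 4, geometric multiplicity = 2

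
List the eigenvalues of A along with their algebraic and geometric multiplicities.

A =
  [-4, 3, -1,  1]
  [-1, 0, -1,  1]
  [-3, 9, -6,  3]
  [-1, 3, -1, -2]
λ = -3: alg = 4, geom = 3

Step 1 — factor the characteristic polynomial to read off the algebraic multiplicities:
  χ_A(x) = (x + 3)^4

Step 2 — compute geometric multiplicities via the rank-nullity identity g(λ) = n − rank(A − λI):
  rank(A − (-3)·I) = 1, so dim ker(A − (-3)·I) = n − 1 = 3

Summary:
  λ = -3: algebraic multiplicity = 4, geometric multiplicity = 3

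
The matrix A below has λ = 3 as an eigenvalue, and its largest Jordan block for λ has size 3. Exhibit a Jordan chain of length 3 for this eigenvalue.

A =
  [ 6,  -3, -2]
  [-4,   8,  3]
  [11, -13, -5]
A Jordan chain for λ = 3 of length 3:
v_1 = (-1, 1, -3)ᵀ
v_2 = (3, -4, 11)ᵀ
v_3 = (1, 0, 0)ᵀ

Let N = A − (3)·I. We want v_3 with N^3 v_3 = 0 but N^2 v_3 ≠ 0; then v_{j-1} := N · v_j for j = 3, …, 2.

Pick v_3 = (1, 0, 0)ᵀ.
Then v_2 = N · v_3 = (3, -4, 11)ᵀ.
Then v_1 = N · v_2 = (-1, 1, -3)ᵀ.

Sanity check: (A − (3)·I) v_1 = (0, 0, 0)ᵀ = 0. ✓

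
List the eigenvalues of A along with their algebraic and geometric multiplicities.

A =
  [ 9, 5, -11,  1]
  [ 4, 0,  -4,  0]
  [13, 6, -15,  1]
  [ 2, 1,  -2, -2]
λ = -2: alg = 4, geom = 2

Step 1 — factor the characteristic polynomial to read off the algebraic multiplicities:
  χ_A(x) = (x + 2)^4

Step 2 — compute geometric multiplicities via the rank-nullity identity g(λ) = n − rank(A − λI):
  rank(A − (-2)·I) = 2, so dim ker(A − (-2)·I) = n − 2 = 2

Summary:
  λ = -2: algebraic multiplicity = 4, geometric multiplicity = 2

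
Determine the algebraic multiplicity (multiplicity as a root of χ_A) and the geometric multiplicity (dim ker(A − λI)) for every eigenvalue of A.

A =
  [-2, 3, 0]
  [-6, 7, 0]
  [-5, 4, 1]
λ = 1: alg = 2, geom = 1; λ = 4: alg = 1, geom = 1

Step 1 — factor the characteristic polynomial to read off the algebraic multiplicities:
  χ_A(x) = (x - 4)*(x - 1)^2

Step 2 — compute geometric multiplicities via the rank-nullity identity g(λ) = n − rank(A − λI):
  rank(A − (1)·I) = 2, so dim ker(A − (1)·I) = n − 2 = 1
  rank(A − (4)·I) = 2, so dim ker(A − (4)·I) = n − 2 = 1

Summary:
  λ = 1: algebraic multiplicity = 2, geometric multiplicity = 1
  λ = 4: algebraic multiplicity = 1, geometric multiplicity = 1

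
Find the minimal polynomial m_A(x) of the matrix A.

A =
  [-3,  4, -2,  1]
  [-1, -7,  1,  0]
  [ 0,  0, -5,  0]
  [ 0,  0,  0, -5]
x^3 + 15*x^2 + 75*x + 125

The characteristic polynomial is χ_A(x) = (x + 5)^4, so the eigenvalues are known. The minimal polynomial is
  m_A(x) = Π_λ (x − λ)^{k_λ}
where k_λ is the size of the *largest* Jordan block for λ (equivalently, the smallest k with (A − λI)^k v = 0 for every generalised eigenvector v of λ).

  λ = -5: largest Jordan block has size 3, contributing (x + 5)^3

So m_A(x) = (x + 5)^3 = x^3 + 15*x^2 + 75*x + 125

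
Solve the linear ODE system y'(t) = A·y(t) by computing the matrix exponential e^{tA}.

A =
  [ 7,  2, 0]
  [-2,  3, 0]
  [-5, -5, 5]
e^{tA} =
  [2*t*exp(5*t) + exp(5*t), 2*t*exp(5*t), 0]
  [-2*t*exp(5*t), -2*t*exp(5*t) + exp(5*t), 0]
  [-5*t*exp(5*t), -5*t*exp(5*t), exp(5*t)]

Strategy: write A = P · J · P⁻¹ where J is a Jordan canonical form, so e^{tA} = P · e^{tJ} · P⁻¹, and e^{tJ} can be computed block-by-block.

A has Jordan form
J =
  [5, 1, 0]
  [0, 5, 0]
  [0, 0, 5]
(up to reordering of blocks).

Per-block formulas:
  For a 2×2 Jordan block J_2(5): exp(t · J_2(5)) = e^(5t)·(I + t·N), where N is the 2×2 nilpotent shift.
  For a 1×1 block at λ = 5: exp(t · [5]) = [e^(5t)].

After assembling e^{tJ} and conjugating by P, we get:

e^{tA} =
  [2*t*exp(5*t) + exp(5*t), 2*t*exp(5*t), 0]
  [-2*t*exp(5*t), -2*t*exp(5*t) + exp(5*t), 0]
  [-5*t*exp(5*t), -5*t*exp(5*t), exp(5*t)]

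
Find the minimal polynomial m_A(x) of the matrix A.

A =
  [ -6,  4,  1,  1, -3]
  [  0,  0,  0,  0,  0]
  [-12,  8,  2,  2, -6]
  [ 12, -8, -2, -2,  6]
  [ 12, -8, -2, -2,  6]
x^2

The characteristic polynomial is χ_A(x) = x^5, so the eigenvalues are known. The minimal polynomial is
  m_A(x) = Π_λ (x − λ)^{k_λ}
where k_λ is the size of the *largest* Jordan block for λ (equivalently, the smallest k with (A − λI)^k v = 0 for every generalised eigenvector v of λ).

  λ = 0: largest Jordan block has size 2, contributing (x − 0)^2

So m_A(x) = x^2 = x^2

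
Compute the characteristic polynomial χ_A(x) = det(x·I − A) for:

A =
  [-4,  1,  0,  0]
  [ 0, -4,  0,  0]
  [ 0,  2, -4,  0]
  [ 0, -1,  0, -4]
x^4 + 16*x^3 + 96*x^2 + 256*x + 256

Expanding det(x·I − A) (e.g. by cofactor expansion or by noting that A is similar to its Jordan form J, which has the same characteristic polynomial as A) gives
  χ_A(x) = x^4 + 16*x^3 + 96*x^2 + 256*x + 256
which factors as (x + 4)^4. The eigenvalues (with algebraic multiplicities) are λ = -4 with multiplicity 4.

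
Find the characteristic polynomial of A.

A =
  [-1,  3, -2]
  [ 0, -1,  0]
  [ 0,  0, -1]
x^3 + 3*x^2 + 3*x + 1

Expanding det(x·I − A) (e.g. by cofactor expansion or by noting that A is similar to its Jordan form J, which has the same characteristic polynomial as A) gives
  χ_A(x) = x^3 + 3*x^2 + 3*x + 1
which factors as (x + 1)^3. The eigenvalues (with algebraic multiplicities) are λ = -1 with multiplicity 3.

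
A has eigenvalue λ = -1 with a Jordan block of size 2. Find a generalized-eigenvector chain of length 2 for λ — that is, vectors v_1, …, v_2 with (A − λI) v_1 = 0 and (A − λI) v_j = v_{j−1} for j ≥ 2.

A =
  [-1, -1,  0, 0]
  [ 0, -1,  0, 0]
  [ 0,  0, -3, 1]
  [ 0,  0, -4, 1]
A Jordan chain for λ = -1 of length 2:
v_1 = (-1, 0, 0, 0)ᵀ
v_2 = (0, 1, 0, 0)ᵀ

Let N = A − (-1)·I. We want v_2 with N^2 v_2 = 0 but N^1 v_2 ≠ 0; then v_{j-1} := N · v_j for j = 2, …, 2.

Pick v_2 = (0, 1, 0, 0)ᵀ.
Then v_1 = N · v_2 = (-1, 0, 0, 0)ᵀ.

Sanity check: (A − (-1)·I) v_1 = (0, 0, 0, 0)ᵀ = 0. ✓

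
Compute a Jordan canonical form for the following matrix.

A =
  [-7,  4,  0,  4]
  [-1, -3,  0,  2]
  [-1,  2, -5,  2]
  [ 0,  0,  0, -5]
J_2(-5) ⊕ J_1(-5) ⊕ J_1(-5)

The characteristic polynomial is
  det(x·I − A) = x^4 + 20*x^3 + 150*x^2 + 500*x + 625 = (x + 5)^4

Eigenvalues and multiplicities (the geometric multiplicity of λ is n − rank(A − λI), which equals the number of Jordan blocks for λ):
  λ = -5: algebraic multiplicity = 4, geometric multiplicity = 3

Determining the block sizes for each eigenvalue:
  λ = -5: 3 blocks summing to 4 forces exactly one block of size 2 and the rest size 1 → block sizes [2, 1, 1]

Assembling the blocks gives a Jordan form
J =
  [-5,  1,  0,  0]
  [ 0, -5,  0,  0]
  [ 0,  0, -5,  0]
  [ 0,  0,  0, -5]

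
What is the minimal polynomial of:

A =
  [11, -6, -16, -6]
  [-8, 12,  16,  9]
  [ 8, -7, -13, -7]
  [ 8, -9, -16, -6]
x^3 - x^2 - 21*x + 45

The characteristic polynomial is χ_A(x) = (x - 3)^3*(x + 5), so the eigenvalues are known. The minimal polynomial is
  m_A(x) = Π_λ (x − λ)^{k_λ}
where k_λ is the size of the *largest* Jordan block for λ (equivalently, the smallest k with (A − λI)^k v = 0 for every generalised eigenvector v of λ).

  λ = -5: largest Jordan block has size 1, contributing (x + 5)
  λ = 3: largest Jordan block has size 2, contributing (x − 3)^2

So m_A(x) = (x - 3)^2*(x + 5) = x^3 - x^2 - 21*x + 45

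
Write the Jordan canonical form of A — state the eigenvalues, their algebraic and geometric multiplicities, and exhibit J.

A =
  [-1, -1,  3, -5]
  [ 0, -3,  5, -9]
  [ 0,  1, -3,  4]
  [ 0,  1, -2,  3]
J_3(-1) ⊕ J_1(-1)

The characteristic polynomial is
  det(x·I − A) = x^4 + 4*x^3 + 6*x^2 + 4*x + 1 = (x + 1)^4

Eigenvalues and multiplicities (the geometric multiplicity of λ is n − rank(A − λI), which equals the number of Jordan blocks for λ):
  λ = -1: algebraic multiplicity = 4, geometric multiplicity = 2

Determining the block sizes for each eigenvalue:
  λ = -1: with am = 4 and gm = 2, the partition is not yet determined (e.g. several partitions of 4 into 2 parts exist). Let N = A − (-1)·I. Computing rank(N^1) = 2, rank(N^2) = 1, rank(N^3) = 0; the number of blocks of size ≥ j is rank(N^{j−1}) − rank(N^j), giving [2, 1, 1]. So we have 1 block(s) of size 3, 1 block(s) of size 1 → block sizes [3, 1]

Assembling the blocks gives a Jordan form
J =
  [-1,  1,  0,  0]
  [ 0, -1,  1,  0]
  [ 0,  0, -1,  0]
  [ 0,  0,  0, -1]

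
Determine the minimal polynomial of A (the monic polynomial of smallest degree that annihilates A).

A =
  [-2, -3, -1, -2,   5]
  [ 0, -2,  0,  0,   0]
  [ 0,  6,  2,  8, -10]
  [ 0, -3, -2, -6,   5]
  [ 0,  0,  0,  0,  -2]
x^2 + 4*x + 4

The characteristic polynomial is χ_A(x) = (x + 2)^5, so the eigenvalues are known. The minimal polynomial is
  m_A(x) = Π_λ (x − λ)^{k_λ}
where k_λ is the size of the *largest* Jordan block for λ (equivalently, the smallest k with (A − λI)^k v = 0 for every generalised eigenvector v of λ).

  λ = -2: largest Jordan block has size 2, contributing (x + 2)^2

So m_A(x) = (x + 2)^2 = x^2 + 4*x + 4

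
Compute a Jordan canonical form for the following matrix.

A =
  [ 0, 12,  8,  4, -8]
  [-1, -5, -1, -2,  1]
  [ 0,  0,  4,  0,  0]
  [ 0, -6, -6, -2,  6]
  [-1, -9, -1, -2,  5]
J_2(-2) ⊕ J_1(-2) ⊕ J_1(4) ⊕ J_1(4)

The characteristic polynomial is
  det(x·I − A) = x^5 - 2*x^4 - 20*x^3 + 8*x^2 + 128*x + 128 = (x - 4)^2*(x + 2)^3

Eigenvalues and multiplicities (the geometric multiplicity of λ is n − rank(A − λI), which equals the number of Jordan blocks for λ):
  λ = -2: algebraic multiplicity = 3, geometric multiplicity = 2
  λ = 4: algebraic multiplicity = 2, geometric multiplicity = 2

Determining the block sizes for each eigenvalue:
  λ = -2: 2 blocks summing to 3 forces exactly one block of size 2 and the rest size 1 → block sizes [2, 1]
  λ = 4: gm = am = 2, so every block has size 1 → block sizes [1, 1]

Assembling the blocks gives a Jordan form
J =
  [-2,  1,  0, 0, 0]
  [ 0, -2,  0, 0, 0]
  [ 0,  0, -2, 0, 0]
  [ 0,  0,  0, 4, 0]
  [ 0,  0,  0, 0, 4]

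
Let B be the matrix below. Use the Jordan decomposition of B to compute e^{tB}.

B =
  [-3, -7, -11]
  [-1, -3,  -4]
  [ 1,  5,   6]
e^{tB} =
  [-2*t*exp(-t) + exp(-t), 2*t*exp(-t) - 3*exp(2*t) + 3*exp(-t), -2*t*exp(-t) - 3*exp(2*t) + 3*exp(-t)]
  [-t*exp(-t), t*exp(-t) - exp(2*t) + 2*exp(-t), -t*exp(-t) - exp(2*t) + exp(-t)]
  [t*exp(-t), -t*exp(-t) + 2*exp(2*t) - 2*exp(-t), t*exp(-t) + 2*exp(2*t) - exp(-t)]

Strategy: write B = P · J · P⁻¹ where J is a Jordan canonical form, so e^{tB} = P · e^{tJ} · P⁻¹, and e^{tJ} can be computed block-by-block.

B has Jordan form
J =
  [-1,  1, 0]
  [ 0, -1, 0]
  [ 0,  0, 2]
(up to reordering of blocks).

Per-block formulas:
  For a 2×2 Jordan block J_2(-1): exp(t · J_2(-1)) = e^(-1t)·(I + t·N), where N is the 2×2 nilpotent shift.
  For a 1×1 block at λ = 2: exp(t · [2]) = [e^(2t)].

After assembling e^{tJ} and conjugating by P, we get:

e^{tB} =
  [-2*t*exp(-t) + exp(-t), 2*t*exp(-t) - 3*exp(2*t) + 3*exp(-t), -2*t*exp(-t) - 3*exp(2*t) + 3*exp(-t)]
  [-t*exp(-t), t*exp(-t) - exp(2*t) + 2*exp(-t), -t*exp(-t) - exp(2*t) + exp(-t)]
  [t*exp(-t), -t*exp(-t) + 2*exp(2*t) - 2*exp(-t), t*exp(-t) + 2*exp(2*t) - exp(-t)]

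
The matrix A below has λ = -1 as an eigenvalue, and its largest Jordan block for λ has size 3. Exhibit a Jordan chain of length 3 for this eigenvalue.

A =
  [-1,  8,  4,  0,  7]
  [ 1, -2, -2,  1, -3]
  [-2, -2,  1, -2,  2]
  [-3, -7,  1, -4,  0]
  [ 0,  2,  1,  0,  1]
A Jordan chain for λ = -1 of length 3:
v_1 = (-2, 0, 0, 2, 0)ᵀ
v_2 = (8, -1, -2, -7, 2)ᵀ
v_3 = (0, 1, 0, 0, 0)ᵀ

Let N = A − (-1)·I. We want v_3 with N^3 v_3 = 0 but N^2 v_3 ≠ 0; then v_{j-1} := N · v_j for j = 3, …, 2.

Pick v_3 = (0, 1, 0, 0, 0)ᵀ.
Then v_2 = N · v_3 = (8, -1, -2, -7, 2)ᵀ.
Then v_1 = N · v_2 = (-2, 0, 0, 2, 0)ᵀ.

Sanity check: (A − (-1)·I) v_1 = (0, 0, 0, 0, 0)ᵀ = 0. ✓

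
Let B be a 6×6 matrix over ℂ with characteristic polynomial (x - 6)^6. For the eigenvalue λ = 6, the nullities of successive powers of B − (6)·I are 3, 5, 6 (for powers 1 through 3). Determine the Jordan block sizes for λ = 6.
Block sizes for λ = 6: [3, 2, 1]

From the dimensions of kernels of powers, the number of Jordan blocks of size at least j is d_j − d_{j−1} where d_j = dim ker(N^j) (with d_0 = 0). Computing the differences gives [3, 2, 1].
The number of blocks of size exactly k is (#blocks of size ≥ k) − (#blocks of size ≥ k + 1), so the partition is: 1 block(s) of size 1, 1 block(s) of size 2, 1 block(s) of size 3.
In nonincreasing order the block sizes are [3, 2, 1].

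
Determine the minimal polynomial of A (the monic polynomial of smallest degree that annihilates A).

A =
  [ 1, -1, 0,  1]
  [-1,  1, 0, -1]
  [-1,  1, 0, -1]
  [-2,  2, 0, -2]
x^2

The characteristic polynomial is χ_A(x) = x^4, so the eigenvalues are known. The minimal polynomial is
  m_A(x) = Π_λ (x − λ)^{k_λ}
where k_λ is the size of the *largest* Jordan block for λ (equivalently, the smallest k with (A − λI)^k v = 0 for every generalised eigenvector v of λ).

  λ = 0: largest Jordan block has size 2, contributing (x − 0)^2

So m_A(x) = x^2 = x^2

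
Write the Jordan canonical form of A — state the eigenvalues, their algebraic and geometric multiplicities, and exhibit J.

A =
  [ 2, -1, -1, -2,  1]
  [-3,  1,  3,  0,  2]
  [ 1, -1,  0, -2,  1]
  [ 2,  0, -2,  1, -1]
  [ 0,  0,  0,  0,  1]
J_3(1) ⊕ J_2(1)

The characteristic polynomial is
  det(x·I − A) = x^5 - 5*x^4 + 10*x^3 - 10*x^2 + 5*x - 1 = (x - 1)^5

Eigenvalues and multiplicities (the geometric multiplicity of λ is n − rank(A − λI), which equals the number of Jordan blocks for λ):
  λ = 1: algebraic multiplicity = 5, geometric multiplicity = 2

Determining the block sizes for each eigenvalue:
  λ = 1: with am = 5 and gm = 2, the partition is not yet determined (e.g. several partitions of 5 into 2 parts exist). Let N = A − (1)·I. Computing rank(N^1) = 3, rank(N^2) = 1, rank(N^3) = 0; the number of blocks of size ≥ j is rank(N^{j−1}) − rank(N^j), giving [2, 2, 1]. So we have 1 block(s) of size 3, 1 block(s) of size 2 → block sizes [3, 2]

Assembling the blocks gives a Jordan form
J =
  [1, 1, 0, 0, 0]
  [0, 1, 1, 0, 0]
  [0, 0, 1, 0, 0]
  [0, 0, 0, 1, 1]
  [0, 0, 0, 0, 1]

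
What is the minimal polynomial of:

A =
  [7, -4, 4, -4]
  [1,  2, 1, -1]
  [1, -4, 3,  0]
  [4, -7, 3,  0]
x^2 - 6*x + 9

The characteristic polynomial is χ_A(x) = (x - 3)^4, so the eigenvalues are known. The minimal polynomial is
  m_A(x) = Π_λ (x − λ)^{k_λ}
where k_λ is the size of the *largest* Jordan block for λ (equivalently, the smallest k with (A − λI)^k v = 0 for every generalised eigenvector v of λ).

  λ = 3: largest Jordan block has size 2, contributing (x − 3)^2

So m_A(x) = (x - 3)^2 = x^2 - 6*x + 9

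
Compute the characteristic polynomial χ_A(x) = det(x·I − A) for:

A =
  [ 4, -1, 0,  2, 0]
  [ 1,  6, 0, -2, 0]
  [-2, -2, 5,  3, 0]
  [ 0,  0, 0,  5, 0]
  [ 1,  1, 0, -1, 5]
x^5 - 25*x^4 + 250*x^3 - 1250*x^2 + 3125*x - 3125

Expanding det(x·I − A) (e.g. by cofactor expansion or by noting that A is similar to its Jordan form J, which has the same characteristic polynomial as A) gives
  χ_A(x) = x^5 - 25*x^4 + 250*x^3 - 1250*x^2 + 3125*x - 3125
which factors as (x - 5)^5. The eigenvalues (with algebraic multiplicities) are λ = 5 with multiplicity 5.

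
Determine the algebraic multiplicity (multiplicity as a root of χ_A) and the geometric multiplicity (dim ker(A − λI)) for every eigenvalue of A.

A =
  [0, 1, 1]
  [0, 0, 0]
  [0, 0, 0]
λ = 0: alg = 3, geom = 2

Step 1 — factor the characteristic polynomial to read off the algebraic multiplicities:
  χ_A(x) = x^3

Step 2 — compute geometric multiplicities via the rank-nullity identity g(λ) = n − rank(A − λI):
  rank(A − (0)·I) = 1, so dim ker(A − (0)·I) = n − 1 = 2

Summary:
  λ = 0: algebraic multiplicity = 3, geometric multiplicity = 2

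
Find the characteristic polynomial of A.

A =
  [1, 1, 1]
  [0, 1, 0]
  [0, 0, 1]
x^3 - 3*x^2 + 3*x - 1

Expanding det(x·I − A) (e.g. by cofactor expansion or by noting that A is similar to its Jordan form J, which has the same characteristic polynomial as A) gives
  χ_A(x) = x^3 - 3*x^2 + 3*x - 1
which factors as (x - 1)^3. The eigenvalues (with algebraic multiplicities) are λ = 1 with multiplicity 3.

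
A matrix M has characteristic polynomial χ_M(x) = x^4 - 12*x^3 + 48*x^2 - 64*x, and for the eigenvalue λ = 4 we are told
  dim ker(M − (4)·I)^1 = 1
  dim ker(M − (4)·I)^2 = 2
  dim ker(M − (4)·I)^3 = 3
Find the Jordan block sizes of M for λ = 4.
Block sizes for λ = 4: [3]

From the dimensions of kernels of powers, the number of Jordan blocks of size at least j is d_j − d_{j−1} where d_j = dim ker(N^j) (with d_0 = 0). Computing the differences gives [1, 1, 1].
The number of blocks of size exactly k is (#blocks of size ≥ k) − (#blocks of size ≥ k + 1), so the partition is: 1 block(s) of size 3.
In nonincreasing order the block sizes are [3].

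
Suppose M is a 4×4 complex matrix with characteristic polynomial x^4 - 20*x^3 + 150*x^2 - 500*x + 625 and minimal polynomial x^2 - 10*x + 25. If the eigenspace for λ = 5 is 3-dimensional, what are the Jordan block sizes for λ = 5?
Block sizes for λ = 5: [2, 1, 1]

Step 1 — from the characteristic polynomial, algebraic multiplicity of λ = 5 is 4. From dim ker(M − (5)·I) = 3, there are exactly 3 Jordan blocks for λ = 5.
Step 2 — from the minimal polynomial, the factor (x − 5)^2 tells us the largest block for λ = 5 has size 2.
Step 3 — with total size 4, 3 blocks, and largest block 2, the block sizes (in nonincreasing order) are [2, 1, 1].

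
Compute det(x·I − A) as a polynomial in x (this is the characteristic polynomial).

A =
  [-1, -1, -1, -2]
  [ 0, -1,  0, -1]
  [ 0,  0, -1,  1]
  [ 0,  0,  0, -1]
x^4 + 4*x^3 + 6*x^2 + 4*x + 1

Expanding det(x·I − A) (e.g. by cofactor expansion or by noting that A is similar to its Jordan form J, which has the same characteristic polynomial as A) gives
  χ_A(x) = x^4 + 4*x^3 + 6*x^2 + 4*x + 1
which factors as (x + 1)^4. The eigenvalues (with algebraic multiplicities) are λ = -1 with multiplicity 4.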